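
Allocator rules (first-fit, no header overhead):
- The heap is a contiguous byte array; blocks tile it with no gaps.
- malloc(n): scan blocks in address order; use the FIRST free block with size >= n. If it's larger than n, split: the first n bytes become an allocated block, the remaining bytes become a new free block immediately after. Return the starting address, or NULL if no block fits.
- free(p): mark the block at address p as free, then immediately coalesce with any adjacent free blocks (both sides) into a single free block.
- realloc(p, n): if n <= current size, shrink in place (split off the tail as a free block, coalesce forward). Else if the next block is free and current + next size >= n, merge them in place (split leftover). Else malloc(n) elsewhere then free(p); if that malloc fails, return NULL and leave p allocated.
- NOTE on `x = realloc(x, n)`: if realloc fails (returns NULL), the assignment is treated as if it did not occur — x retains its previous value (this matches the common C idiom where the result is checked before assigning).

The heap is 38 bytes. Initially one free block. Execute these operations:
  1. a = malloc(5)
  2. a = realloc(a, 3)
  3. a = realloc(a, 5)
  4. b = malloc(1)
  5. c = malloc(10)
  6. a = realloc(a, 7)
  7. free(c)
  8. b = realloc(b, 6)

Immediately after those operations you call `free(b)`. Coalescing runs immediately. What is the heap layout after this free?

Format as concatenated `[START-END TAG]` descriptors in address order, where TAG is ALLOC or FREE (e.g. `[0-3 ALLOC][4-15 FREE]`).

Answer: [0-15 FREE][16-22 ALLOC][23-37 FREE]

Derivation:
Op 1: a = malloc(5) -> a = 0; heap: [0-4 ALLOC][5-37 FREE]
Op 2: a = realloc(a, 3) -> a = 0; heap: [0-2 ALLOC][3-37 FREE]
Op 3: a = realloc(a, 5) -> a = 0; heap: [0-4 ALLOC][5-37 FREE]
Op 4: b = malloc(1) -> b = 5; heap: [0-4 ALLOC][5-5 ALLOC][6-37 FREE]
Op 5: c = malloc(10) -> c = 6; heap: [0-4 ALLOC][5-5 ALLOC][6-15 ALLOC][16-37 FREE]
Op 6: a = realloc(a, 7) -> a = 16; heap: [0-4 FREE][5-5 ALLOC][6-15 ALLOC][16-22 ALLOC][23-37 FREE]
Op 7: free(c) -> (freed c); heap: [0-4 FREE][5-5 ALLOC][6-15 FREE][16-22 ALLOC][23-37 FREE]
Op 8: b = realloc(b, 6) -> b = 5; heap: [0-4 FREE][5-10 ALLOC][11-15 FREE][16-22 ALLOC][23-37 FREE]
free(b): b = 5 -> block [5-10 ALLOC]; mark free, coalesce with adjacent free neighbors -> [0-15 FREE][16-22 ALLOC][23-37 FREE]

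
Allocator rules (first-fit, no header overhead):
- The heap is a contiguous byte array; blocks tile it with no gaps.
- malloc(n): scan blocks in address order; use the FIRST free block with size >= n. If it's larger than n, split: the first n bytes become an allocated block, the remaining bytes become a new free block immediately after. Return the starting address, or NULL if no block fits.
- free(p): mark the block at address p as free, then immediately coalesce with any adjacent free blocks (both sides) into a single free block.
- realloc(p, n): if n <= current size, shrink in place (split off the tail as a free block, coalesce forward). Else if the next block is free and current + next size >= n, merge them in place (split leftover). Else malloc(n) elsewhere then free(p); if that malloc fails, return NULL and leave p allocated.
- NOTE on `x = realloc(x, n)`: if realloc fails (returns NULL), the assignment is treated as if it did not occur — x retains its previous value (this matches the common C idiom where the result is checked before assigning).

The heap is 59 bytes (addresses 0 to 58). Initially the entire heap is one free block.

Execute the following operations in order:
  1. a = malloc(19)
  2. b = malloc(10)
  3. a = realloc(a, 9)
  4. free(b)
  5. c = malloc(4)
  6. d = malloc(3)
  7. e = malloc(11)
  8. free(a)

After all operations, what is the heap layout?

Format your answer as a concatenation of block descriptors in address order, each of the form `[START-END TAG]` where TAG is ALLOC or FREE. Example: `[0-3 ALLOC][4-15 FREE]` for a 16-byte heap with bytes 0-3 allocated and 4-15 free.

Answer: [0-8 FREE][9-12 ALLOC][13-15 ALLOC][16-26 ALLOC][27-58 FREE]

Derivation:
Op 1: a = malloc(19) -> a = 0; heap: [0-18 ALLOC][19-58 FREE]
Op 2: b = malloc(10) -> b = 19; heap: [0-18 ALLOC][19-28 ALLOC][29-58 FREE]
Op 3: a = realloc(a, 9) -> a = 0; heap: [0-8 ALLOC][9-18 FREE][19-28 ALLOC][29-58 FREE]
Op 4: free(b) -> (freed b); heap: [0-8 ALLOC][9-58 FREE]
Op 5: c = malloc(4) -> c = 9; heap: [0-8 ALLOC][9-12 ALLOC][13-58 FREE]
Op 6: d = malloc(3) -> d = 13; heap: [0-8 ALLOC][9-12 ALLOC][13-15 ALLOC][16-58 FREE]
Op 7: e = malloc(11) -> e = 16; heap: [0-8 ALLOC][9-12 ALLOC][13-15 ALLOC][16-26 ALLOC][27-58 FREE]
Op 8: free(a) -> (freed a); heap: [0-8 FREE][9-12 ALLOC][13-15 ALLOC][16-26 ALLOC][27-58 FREE]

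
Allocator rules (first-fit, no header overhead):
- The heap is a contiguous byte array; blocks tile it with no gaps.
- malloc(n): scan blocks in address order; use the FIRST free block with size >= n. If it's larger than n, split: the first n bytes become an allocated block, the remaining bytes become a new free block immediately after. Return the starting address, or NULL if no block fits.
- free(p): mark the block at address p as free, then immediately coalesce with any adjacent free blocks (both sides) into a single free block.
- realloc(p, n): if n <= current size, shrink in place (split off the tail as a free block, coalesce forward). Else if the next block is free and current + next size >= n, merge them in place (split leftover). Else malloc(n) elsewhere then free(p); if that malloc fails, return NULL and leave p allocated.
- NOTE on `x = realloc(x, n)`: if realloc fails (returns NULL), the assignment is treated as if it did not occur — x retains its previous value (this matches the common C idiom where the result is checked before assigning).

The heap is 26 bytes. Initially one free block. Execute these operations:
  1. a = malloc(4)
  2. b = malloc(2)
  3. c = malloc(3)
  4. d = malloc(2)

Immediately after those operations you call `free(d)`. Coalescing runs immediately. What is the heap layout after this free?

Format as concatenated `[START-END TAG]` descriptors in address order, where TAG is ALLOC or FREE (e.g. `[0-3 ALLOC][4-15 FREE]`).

Answer: [0-3 ALLOC][4-5 ALLOC][6-8 ALLOC][9-25 FREE]

Derivation:
Op 1: a = malloc(4) -> a = 0; heap: [0-3 ALLOC][4-25 FREE]
Op 2: b = malloc(2) -> b = 4; heap: [0-3 ALLOC][4-5 ALLOC][6-25 FREE]
Op 3: c = malloc(3) -> c = 6; heap: [0-3 ALLOC][4-5 ALLOC][6-8 ALLOC][9-25 FREE]
Op 4: d = malloc(2) -> d = 9; heap: [0-3 ALLOC][4-5 ALLOC][6-8 ALLOC][9-10 ALLOC][11-25 FREE]
free(d): d = 9 -> block [9-10 ALLOC]; mark free, coalesce with adjacent free neighbors -> [0-3 ALLOC][4-5 ALLOC][6-8 ALLOC][9-25 FREE]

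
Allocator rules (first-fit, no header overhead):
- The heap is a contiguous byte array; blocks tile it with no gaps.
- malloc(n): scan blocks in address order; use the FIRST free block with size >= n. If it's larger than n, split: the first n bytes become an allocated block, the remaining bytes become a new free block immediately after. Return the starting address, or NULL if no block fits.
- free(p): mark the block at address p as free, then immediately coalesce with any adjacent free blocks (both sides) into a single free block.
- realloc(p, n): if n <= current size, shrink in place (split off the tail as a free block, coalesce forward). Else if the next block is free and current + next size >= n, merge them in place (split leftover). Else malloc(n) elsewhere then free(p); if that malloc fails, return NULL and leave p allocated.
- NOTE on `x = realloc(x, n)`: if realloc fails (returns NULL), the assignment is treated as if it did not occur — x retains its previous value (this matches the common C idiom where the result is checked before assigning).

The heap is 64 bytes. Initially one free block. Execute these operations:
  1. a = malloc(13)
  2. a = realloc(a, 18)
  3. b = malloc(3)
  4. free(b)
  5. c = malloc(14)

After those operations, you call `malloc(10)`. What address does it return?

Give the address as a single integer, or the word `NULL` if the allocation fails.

Op 1: a = malloc(13) -> a = 0; heap: [0-12 ALLOC][13-63 FREE]
Op 2: a = realloc(a, 18) -> a = 0; heap: [0-17 ALLOC][18-63 FREE]
Op 3: b = malloc(3) -> b = 18; heap: [0-17 ALLOC][18-20 ALLOC][21-63 FREE]
Op 4: free(b) -> (freed b); heap: [0-17 ALLOC][18-63 FREE]
Op 5: c = malloc(14) -> c = 18; heap: [0-17 ALLOC][18-31 ALLOC][32-63 FREE]
malloc(10): first-fit scan over [0-17 ALLOC][18-31 ALLOC][32-63 FREE] -> 32

Answer: 32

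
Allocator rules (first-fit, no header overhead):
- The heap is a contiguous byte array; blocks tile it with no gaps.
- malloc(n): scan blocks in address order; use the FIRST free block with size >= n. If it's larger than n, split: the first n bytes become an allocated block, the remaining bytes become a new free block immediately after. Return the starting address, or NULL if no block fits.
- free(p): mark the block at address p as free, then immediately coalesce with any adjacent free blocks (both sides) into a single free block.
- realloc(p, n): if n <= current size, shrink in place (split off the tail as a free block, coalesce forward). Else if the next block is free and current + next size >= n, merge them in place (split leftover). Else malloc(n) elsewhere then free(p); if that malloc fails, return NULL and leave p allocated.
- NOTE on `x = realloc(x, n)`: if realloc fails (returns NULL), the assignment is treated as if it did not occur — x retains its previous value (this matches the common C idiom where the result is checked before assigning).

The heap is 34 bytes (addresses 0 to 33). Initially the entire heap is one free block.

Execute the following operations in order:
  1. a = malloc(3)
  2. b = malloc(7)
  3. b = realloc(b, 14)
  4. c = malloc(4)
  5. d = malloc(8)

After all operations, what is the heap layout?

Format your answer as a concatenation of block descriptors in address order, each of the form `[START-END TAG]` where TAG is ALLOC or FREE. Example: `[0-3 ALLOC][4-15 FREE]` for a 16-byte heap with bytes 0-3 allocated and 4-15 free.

Answer: [0-2 ALLOC][3-16 ALLOC][17-20 ALLOC][21-28 ALLOC][29-33 FREE]

Derivation:
Op 1: a = malloc(3) -> a = 0; heap: [0-2 ALLOC][3-33 FREE]
Op 2: b = malloc(7) -> b = 3; heap: [0-2 ALLOC][3-9 ALLOC][10-33 FREE]
Op 3: b = realloc(b, 14) -> b = 3; heap: [0-2 ALLOC][3-16 ALLOC][17-33 FREE]
Op 4: c = malloc(4) -> c = 17; heap: [0-2 ALLOC][3-16 ALLOC][17-20 ALLOC][21-33 FREE]
Op 5: d = malloc(8) -> d = 21; heap: [0-2 ALLOC][3-16 ALLOC][17-20 ALLOC][21-28 ALLOC][29-33 FREE]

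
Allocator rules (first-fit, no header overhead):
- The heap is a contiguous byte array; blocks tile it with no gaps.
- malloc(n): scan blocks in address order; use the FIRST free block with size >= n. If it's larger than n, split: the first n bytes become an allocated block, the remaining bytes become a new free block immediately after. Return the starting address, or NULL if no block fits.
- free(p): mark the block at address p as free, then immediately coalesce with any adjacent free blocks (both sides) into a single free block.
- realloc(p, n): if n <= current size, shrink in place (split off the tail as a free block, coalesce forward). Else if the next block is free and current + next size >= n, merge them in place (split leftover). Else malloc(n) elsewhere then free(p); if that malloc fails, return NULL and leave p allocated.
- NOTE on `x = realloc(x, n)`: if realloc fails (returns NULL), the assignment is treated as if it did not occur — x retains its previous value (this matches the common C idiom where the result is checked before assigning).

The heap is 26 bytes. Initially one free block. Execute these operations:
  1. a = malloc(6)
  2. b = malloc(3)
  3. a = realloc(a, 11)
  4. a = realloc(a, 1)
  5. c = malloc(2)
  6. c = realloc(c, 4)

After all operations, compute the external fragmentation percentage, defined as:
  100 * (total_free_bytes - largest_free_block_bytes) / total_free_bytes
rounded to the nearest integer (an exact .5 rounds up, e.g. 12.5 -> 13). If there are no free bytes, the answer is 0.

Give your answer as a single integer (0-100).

Op 1: a = malloc(6) -> a = 0; heap: [0-5 ALLOC][6-25 FREE]
Op 2: b = malloc(3) -> b = 6; heap: [0-5 ALLOC][6-8 ALLOC][9-25 FREE]
Op 3: a = realloc(a, 11) -> a = 9; heap: [0-5 FREE][6-8 ALLOC][9-19 ALLOC][20-25 FREE]
Op 4: a = realloc(a, 1) -> a = 9; heap: [0-5 FREE][6-8 ALLOC][9-9 ALLOC][10-25 FREE]
Op 5: c = malloc(2) -> c = 0; heap: [0-1 ALLOC][2-5 FREE][6-8 ALLOC][9-9 ALLOC][10-25 FREE]
Op 6: c = realloc(c, 4) -> c = 0; heap: [0-3 ALLOC][4-5 FREE][6-8 ALLOC][9-9 ALLOC][10-25 FREE]
Free blocks: [2 16] total_free=18 largest=16 -> 100*(18-16)/18 = 200/18 ≈ 11.111 -> rounds to 11

Answer: 11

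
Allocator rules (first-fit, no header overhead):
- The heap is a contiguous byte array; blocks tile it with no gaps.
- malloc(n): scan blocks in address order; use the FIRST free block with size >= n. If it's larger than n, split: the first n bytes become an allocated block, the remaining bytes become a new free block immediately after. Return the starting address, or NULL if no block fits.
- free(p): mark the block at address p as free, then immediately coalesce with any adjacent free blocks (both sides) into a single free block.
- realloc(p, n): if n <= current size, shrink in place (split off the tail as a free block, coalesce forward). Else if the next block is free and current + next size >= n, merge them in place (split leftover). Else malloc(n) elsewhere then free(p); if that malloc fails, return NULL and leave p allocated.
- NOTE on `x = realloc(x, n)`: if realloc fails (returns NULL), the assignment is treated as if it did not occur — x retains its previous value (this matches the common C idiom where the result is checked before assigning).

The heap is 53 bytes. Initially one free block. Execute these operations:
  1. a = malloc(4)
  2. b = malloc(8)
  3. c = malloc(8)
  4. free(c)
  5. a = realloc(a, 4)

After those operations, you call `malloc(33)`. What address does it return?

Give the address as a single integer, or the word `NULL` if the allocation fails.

Answer: 12

Derivation:
Op 1: a = malloc(4) -> a = 0; heap: [0-3 ALLOC][4-52 FREE]
Op 2: b = malloc(8) -> b = 4; heap: [0-3 ALLOC][4-11 ALLOC][12-52 FREE]
Op 3: c = malloc(8) -> c = 12; heap: [0-3 ALLOC][4-11 ALLOC][12-19 ALLOC][20-52 FREE]
Op 4: free(c) -> (freed c); heap: [0-3 ALLOC][4-11 ALLOC][12-52 FREE]
Op 5: a = realloc(a, 4) -> a = 0; heap: [0-3 ALLOC][4-11 ALLOC][12-52 FREE]
malloc(33): first-fit scan over [0-3 ALLOC][4-11 ALLOC][12-52 FREE] -> 12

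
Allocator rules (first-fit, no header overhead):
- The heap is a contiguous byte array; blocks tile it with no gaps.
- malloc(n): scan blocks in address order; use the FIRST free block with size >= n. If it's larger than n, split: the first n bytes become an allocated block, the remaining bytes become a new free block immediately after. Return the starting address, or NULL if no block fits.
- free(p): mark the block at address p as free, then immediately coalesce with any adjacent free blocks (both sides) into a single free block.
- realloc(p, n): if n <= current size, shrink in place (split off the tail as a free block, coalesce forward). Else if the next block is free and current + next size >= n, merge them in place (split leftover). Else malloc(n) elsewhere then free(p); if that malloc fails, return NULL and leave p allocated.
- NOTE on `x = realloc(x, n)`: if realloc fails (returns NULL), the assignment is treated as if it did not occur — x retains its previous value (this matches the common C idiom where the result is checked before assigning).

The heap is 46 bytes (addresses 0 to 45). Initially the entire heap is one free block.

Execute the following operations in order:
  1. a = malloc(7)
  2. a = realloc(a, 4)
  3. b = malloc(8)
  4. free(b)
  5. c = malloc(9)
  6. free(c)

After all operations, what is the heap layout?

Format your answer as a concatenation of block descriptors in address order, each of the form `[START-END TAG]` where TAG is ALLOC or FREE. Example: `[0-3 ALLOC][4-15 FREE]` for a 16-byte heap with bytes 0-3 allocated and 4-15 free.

Answer: [0-3 ALLOC][4-45 FREE]

Derivation:
Op 1: a = malloc(7) -> a = 0; heap: [0-6 ALLOC][7-45 FREE]
Op 2: a = realloc(a, 4) -> a = 0; heap: [0-3 ALLOC][4-45 FREE]
Op 3: b = malloc(8) -> b = 4; heap: [0-3 ALLOC][4-11 ALLOC][12-45 FREE]
Op 4: free(b) -> (freed b); heap: [0-3 ALLOC][4-45 FREE]
Op 5: c = malloc(9) -> c = 4; heap: [0-3 ALLOC][4-12 ALLOC][13-45 FREE]
Op 6: free(c) -> (freed c); heap: [0-3 ALLOC][4-45 FREE]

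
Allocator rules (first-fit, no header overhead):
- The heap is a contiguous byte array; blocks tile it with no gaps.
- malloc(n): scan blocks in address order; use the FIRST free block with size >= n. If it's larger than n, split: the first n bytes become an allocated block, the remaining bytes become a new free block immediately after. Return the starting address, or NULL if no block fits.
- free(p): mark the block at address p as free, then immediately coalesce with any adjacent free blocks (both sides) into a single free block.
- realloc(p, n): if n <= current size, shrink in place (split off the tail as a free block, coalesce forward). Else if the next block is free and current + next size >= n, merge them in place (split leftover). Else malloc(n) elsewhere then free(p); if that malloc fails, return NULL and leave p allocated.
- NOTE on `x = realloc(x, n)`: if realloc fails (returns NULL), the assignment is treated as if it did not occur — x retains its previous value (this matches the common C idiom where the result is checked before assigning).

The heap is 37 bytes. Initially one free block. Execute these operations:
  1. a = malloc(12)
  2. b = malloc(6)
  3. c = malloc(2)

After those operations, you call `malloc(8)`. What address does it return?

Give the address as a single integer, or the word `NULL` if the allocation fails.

Op 1: a = malloc(12) -> a = 0; heap: [0-11 ALLOC][12-36 FREE]
Op 2: b = malloc(6) -> b = 12; heap: [0-11 ALLOC][12-17 ALLOC][18-36 FREE]
Op 3: c = malloc(2) -> c = 18; heap: [0-11 ALLOC][12-17 ALLOC][18-19 ALLOC][20-36 FREE]
malloc(8): first-fit scan over [0-11 ALLOC][12-17 ALLOC][18-19 ALLOC][20-36 FREE] -> 20

Answer: 20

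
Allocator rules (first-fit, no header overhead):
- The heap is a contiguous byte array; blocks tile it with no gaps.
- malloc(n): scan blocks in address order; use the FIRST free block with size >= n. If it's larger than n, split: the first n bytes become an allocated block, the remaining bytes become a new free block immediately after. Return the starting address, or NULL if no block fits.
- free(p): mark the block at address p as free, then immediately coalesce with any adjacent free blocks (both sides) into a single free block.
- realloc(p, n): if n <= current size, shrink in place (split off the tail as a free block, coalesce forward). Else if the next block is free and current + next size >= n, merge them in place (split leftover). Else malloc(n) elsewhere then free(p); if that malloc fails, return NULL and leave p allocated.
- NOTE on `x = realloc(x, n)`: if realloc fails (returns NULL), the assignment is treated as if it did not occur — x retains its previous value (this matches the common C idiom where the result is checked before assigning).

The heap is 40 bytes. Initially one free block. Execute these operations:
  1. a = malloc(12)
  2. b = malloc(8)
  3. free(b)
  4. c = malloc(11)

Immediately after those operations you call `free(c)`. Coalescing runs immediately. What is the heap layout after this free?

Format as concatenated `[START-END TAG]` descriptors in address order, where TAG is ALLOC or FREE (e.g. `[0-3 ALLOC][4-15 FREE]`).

Op 1: a = malloc(12) -> a = 0; heap: [0-11 ALLOC][12-39 FREE]
Op 2: b = malloc(8) -> b = 12; heap: [0-11 ALLOC][12-19 ALLOC][20-39 FREE]
Op 3: free(b) -> (freed b); heap: [0-11 ALLOC][12-39 FREE]
Op 4: c = malloc(11) -> c = 12; heap: [0-11 ALLOC][12-22 ALLOC][23-39 FREE]
free(c): c = 12 -> block [12-22 ALLOC]; mark free, coalesce with adjacent free neighbors -> [0-11 ALLOC][12-39 FREE]

Answer: [0-11 ALLOC][12-39 FREE]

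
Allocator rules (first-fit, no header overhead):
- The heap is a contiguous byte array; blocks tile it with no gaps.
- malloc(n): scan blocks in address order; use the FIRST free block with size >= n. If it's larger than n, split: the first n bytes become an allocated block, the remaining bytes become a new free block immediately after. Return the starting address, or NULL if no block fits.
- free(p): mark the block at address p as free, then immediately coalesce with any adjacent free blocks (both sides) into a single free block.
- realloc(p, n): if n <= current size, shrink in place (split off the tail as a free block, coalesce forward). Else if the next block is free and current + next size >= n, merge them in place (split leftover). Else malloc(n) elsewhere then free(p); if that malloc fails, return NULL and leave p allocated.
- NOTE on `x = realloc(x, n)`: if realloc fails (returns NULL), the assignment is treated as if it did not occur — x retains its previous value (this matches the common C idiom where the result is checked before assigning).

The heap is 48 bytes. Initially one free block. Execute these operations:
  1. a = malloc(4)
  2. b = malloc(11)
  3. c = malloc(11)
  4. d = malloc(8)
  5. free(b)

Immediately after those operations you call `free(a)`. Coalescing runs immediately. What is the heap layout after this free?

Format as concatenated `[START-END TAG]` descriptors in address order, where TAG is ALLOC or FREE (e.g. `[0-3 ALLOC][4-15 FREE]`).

Op 1: a = malloc(4) -> a = 0; heap: [0-3 ALLOC][4-47 FREE]
Op 2: b = malloc(11) -> b = 4; heap: [0-3 ALLOC][4-14 ALLOC][15-47 FREE]
Op 3: c = malloc(11) -> c = 15; heap: [0-3 ALLOC][4-14 ALLOC][15-25 ALLOC][26-47 FREE]
Op 4: d = malloc(8) -> d = 26; heap: [0-3 ALLOC][4-14 ALLOC][15-25 ALLOC][26-33 ALLOC][34-47 FREE]
Op 5: free(b) -> (freed b); heap: [0-3 ALLOC][4-14 FREE][15-25 ALLOC][26-33 ALLOC][34-47 FREE]
free(a): a = 0 -> block [0-3 ALLOC]; mark free, coalesce with adjacent free neighbors -> [0-14 FREE][15-25 ALLOC][26-33 ALLOC][34-47 FREE]

Answer: [0-14 FREE][15-25 ALLOC][26-33 ALLOC][34-47 FREE]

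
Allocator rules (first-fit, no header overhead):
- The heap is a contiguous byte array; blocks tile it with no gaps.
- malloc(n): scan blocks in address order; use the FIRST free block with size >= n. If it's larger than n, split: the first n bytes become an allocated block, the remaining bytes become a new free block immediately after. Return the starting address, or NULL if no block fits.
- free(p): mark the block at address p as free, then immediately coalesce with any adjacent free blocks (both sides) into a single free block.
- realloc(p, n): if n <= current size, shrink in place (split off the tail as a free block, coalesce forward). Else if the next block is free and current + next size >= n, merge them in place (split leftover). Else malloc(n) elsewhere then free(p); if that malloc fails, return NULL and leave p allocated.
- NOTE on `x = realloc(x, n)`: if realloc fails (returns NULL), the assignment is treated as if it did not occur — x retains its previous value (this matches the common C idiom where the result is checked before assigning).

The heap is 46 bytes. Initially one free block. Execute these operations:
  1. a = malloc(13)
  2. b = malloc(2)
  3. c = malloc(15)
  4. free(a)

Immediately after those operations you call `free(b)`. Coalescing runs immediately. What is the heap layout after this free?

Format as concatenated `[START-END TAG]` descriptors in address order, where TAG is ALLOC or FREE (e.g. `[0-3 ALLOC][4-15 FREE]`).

Op 1: a = malloc(13) -> a = 0; heap: [0-12 ALLOC][13-45 FREE]
Op 2: b = malloc(2) -> b = 13; heap: [0-12 ALLOC][13-14 ALLOC][15-45 FREE]
Op 3: c = malloc(15) -> c = 15; heap: [0-12 ALLOC][13-14 ALLOC][15-29 ALLOC][30-45 FREE]
Op 4: free(a) -> (freed a); heap: [0-12 FREE][13-14 ALLOC][15-29 ALLOC][30-45 FREE]
free(b): b = 13 -> block [13-14 ALLOC]; mark free, coalesce with adjacent free neighbors -> [0-14 FREE][15-29 ALLOC][30-45 FREE]

Answer: [0-14 FREE][15-29 ALLOC][30-45 FREE]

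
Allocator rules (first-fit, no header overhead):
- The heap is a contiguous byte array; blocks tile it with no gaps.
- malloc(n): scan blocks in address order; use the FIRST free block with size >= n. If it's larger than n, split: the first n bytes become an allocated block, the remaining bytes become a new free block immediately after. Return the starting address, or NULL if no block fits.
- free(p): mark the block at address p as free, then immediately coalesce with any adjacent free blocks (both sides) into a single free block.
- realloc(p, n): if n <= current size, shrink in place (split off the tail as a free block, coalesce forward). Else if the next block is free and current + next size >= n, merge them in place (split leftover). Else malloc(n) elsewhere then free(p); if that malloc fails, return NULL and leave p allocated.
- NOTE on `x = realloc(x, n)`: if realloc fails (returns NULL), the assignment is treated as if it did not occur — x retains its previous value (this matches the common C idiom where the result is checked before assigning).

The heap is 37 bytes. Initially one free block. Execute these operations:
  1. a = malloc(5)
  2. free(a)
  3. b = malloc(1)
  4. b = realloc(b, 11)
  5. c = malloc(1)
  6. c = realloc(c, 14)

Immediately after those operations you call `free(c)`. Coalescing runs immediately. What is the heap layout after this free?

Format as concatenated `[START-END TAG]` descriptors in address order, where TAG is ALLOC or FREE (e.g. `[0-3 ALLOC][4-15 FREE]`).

Answer: [0-10 ALLOC][11-36 FREE]

Derivation:
Op 1: a = malloc(5) -> a = 0; heap: [0-4 ALLOC][5-36 FREE]
Op 2: free(a) -> (freed a); heap: [0-36 FREE]
Op 3: b = malloc(1) -> b = 0; heap: [0-0 ALLOC][1-36 FREE]
Op 4: b = realloc(b, 11) -> b = 0; heap: [0-10 ALLOC][11-36 FREE]
Op 5: c = malloc(1) -> c = 11; heap: [0-10 ALLOC][11-11 ALLOC][12-36 FREE]
Op 6: c = realloc(c, 14) -> c = 11; heap: [0-10 ALLOC][11-24 ALLOC][25-36 FREE]
free(c): c = 11 -> block [11-24 ALLOC]; mark free, coalesce with adjacent free neighbors -> [0-10 ALLOC][11-36 FREE]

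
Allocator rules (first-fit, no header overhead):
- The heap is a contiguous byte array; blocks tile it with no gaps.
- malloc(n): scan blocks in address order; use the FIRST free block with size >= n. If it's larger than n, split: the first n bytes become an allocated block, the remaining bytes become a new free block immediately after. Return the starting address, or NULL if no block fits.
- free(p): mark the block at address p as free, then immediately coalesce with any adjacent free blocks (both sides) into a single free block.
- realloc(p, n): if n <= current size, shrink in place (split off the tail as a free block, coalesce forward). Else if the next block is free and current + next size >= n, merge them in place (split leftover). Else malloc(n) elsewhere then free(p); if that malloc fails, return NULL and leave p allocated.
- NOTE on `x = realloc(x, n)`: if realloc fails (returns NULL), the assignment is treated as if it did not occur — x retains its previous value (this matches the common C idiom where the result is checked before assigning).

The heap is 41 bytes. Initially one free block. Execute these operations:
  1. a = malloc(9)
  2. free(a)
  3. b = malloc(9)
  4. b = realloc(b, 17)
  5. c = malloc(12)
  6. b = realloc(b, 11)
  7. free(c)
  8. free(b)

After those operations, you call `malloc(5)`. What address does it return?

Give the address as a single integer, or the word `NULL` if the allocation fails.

Answer: 0

Derivation:
Op 1: a = malloc(9) -> a = 0; heap: [0-8 ALLOC][9-40 FREE]
Op 2: free(a) -> (freed a); heap: [0-40 FREE]
Op 3: b = malloc(9) -> b = 0; heap: [0-8 ALLOC][9-40 FREE]
Op 4: b = realloc(b, 17) -> b = 0; heap: [0-16 ALLOC][17-40 FREE]
Op 5: c = malloc(12) -> c = 17; heap: [0-16 ALLOC][17-28 ALLOC][29-40 FREE]
Op 6: b = realloc(b, 11) -> b = 0; heap: [0-10 ALLOC][11-16 FREE][17-28 ALLOC][29-40 FREE]
Op 7: free(c) -> (freed c); heap: [0-10 ALLOC][11-40 FREE]
Op 8: free(b) -> (freed b); heap: [0-40 FREE]
malloc(5): first-fit scan over [0-40 FREE] -> 0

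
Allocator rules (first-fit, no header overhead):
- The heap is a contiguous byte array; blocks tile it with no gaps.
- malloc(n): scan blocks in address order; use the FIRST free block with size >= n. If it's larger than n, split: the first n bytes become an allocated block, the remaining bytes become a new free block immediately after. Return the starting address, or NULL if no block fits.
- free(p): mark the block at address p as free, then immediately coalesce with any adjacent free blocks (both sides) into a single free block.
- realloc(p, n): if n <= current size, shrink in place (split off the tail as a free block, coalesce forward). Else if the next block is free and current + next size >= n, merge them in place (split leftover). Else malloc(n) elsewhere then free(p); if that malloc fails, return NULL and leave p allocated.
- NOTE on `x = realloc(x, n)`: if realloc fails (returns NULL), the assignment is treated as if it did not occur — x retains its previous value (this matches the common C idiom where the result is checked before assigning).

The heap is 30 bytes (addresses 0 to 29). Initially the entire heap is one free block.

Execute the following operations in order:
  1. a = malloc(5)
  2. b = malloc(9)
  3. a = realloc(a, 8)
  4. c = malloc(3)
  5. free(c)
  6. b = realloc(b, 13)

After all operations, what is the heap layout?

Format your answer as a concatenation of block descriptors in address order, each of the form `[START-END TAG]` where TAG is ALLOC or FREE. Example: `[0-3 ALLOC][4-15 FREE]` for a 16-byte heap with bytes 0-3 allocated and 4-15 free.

Op 1: a = malloc(5) -> a = 0; heap: [0-4 ALLOC][5-29 FREE]
Op 2: b = malloc(9) -> b = 5; heap: [0-4 ALLOC][5-13 ALLOC][14-29 FREE]
Op 3: a = realloc(a, 8) -> a = 14; heap: [0-4 FREE][5-13 ALLOC][14-21 ALLOC][22-29 FREE]
Op 4: c = malloc(3) -> c = 0; heap: [0-2 ALLOC][3-4 FREE][5-13 ALLOC][14-21 ALLOC][22-29 FREE]
Op 5: free(c) -> (freed c); heap: [0-4 FREE][5-13 ALLOC][14-21 ALLOC][22-29 FREE]
Op 6: b = realloc(b, 13) -> NULL (b unchanged); heap: [0-4 FREE][5-13 ALLOC][14-21 ALLOC][22-29 FREE]

Answer: [0-4 FREE][5-13 ALLOC][14-21 ALLOC][22-29 FREE]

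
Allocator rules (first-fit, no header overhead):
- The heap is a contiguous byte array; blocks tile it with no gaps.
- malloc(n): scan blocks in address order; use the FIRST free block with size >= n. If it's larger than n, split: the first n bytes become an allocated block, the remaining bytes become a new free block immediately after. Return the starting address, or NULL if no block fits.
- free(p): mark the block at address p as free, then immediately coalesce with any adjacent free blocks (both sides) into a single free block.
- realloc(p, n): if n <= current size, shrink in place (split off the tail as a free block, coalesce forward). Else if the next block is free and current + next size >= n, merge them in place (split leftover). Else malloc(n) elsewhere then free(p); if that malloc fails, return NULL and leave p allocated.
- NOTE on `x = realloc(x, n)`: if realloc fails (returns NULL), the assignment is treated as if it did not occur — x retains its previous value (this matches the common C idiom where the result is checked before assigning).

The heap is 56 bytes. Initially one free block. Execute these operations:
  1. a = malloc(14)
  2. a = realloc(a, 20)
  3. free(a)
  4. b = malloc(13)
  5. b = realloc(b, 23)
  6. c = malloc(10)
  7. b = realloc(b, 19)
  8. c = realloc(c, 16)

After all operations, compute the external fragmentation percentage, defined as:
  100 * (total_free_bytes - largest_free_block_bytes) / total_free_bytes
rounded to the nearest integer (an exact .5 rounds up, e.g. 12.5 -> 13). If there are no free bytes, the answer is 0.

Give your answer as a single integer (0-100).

Op 1: a = malloc(14) -> a = 0; heap: [0-13 ALLOC][14-55 FREE]
Op 2: a = realloc(a, 20) -> a = 0; heap: [0-19 ALLOC][20-55 FREE]
Op 3: free(a) -> (freed a); heap: [0-55 FREE]
Op 4: b = malloc(13) -> b = 0; heap: [0-12 ALLOC][13-55 FREE]
Op 5: b = realloc(b, 23) -> b = 0; heap: [0-22 ALLOC][23-55 FREE]
Op 6: c = malloc(10) -> c = 23; heap: [0-22 ALLOC][23-32 ALLOC][33-55 FREE]
Op 7: b = realloc(b, 19) -> b = 0; heap: [0-18 ALLOC][19-22 FREE][23-32 ALLOC][33-55 FREE]
Op 8: c = realloc(c, 16) -> c = 23; heap: [0-18 ALLOC][19-22 FREE][23-38 ALLOC][39-55 FREE]
Free blocks: [4 17] total_free=21 largest=17 -> 100*(21-17)/21 = 400/21 ≈ 19.048 -> rounds to 19

Answer: 19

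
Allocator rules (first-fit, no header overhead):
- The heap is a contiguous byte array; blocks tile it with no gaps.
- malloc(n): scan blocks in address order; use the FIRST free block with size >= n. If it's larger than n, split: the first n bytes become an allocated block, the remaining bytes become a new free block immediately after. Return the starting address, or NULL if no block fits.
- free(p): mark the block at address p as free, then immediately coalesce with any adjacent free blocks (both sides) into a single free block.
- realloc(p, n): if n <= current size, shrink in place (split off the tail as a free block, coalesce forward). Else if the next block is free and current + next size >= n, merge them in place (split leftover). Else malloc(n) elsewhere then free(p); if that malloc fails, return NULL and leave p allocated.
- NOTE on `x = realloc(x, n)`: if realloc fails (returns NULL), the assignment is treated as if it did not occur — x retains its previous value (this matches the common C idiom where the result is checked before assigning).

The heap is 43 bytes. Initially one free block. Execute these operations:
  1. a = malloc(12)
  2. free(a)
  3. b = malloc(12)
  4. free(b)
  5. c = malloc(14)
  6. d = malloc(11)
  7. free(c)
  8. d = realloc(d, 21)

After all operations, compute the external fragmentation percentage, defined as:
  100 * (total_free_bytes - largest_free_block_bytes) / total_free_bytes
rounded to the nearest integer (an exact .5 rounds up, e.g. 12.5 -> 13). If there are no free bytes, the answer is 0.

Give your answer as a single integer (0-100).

Answer: 36

Derivation:
Op 1: a = malloc(12) -> a = 0; heap: [0-11 ALLOC][12-42 FREE]
Op 2: free(a) -> (freed a); heap: [0-42 FREE]
Op 3: b = malloc(12) -> b = 0; heap: [0-11 ALLOC][12-42 FREE]
Op 4: free(b) -> (freed b); heap: [0-42 FREE]
Op 5: c = malloc(14) -> c = 0; heap: [0-13 ALLOC][14-42 FREE]
Op 6: d = malloc(11) -> d = 14; heap: [0-13 ALLOC][14-24 ALLOC][25-42 FREE]
Op 7: free(c) -> (freed c); heap: [0-13 FREE][14-24 ALLOC][25-42 FREE]
Op 8: d = realloc(d, 21) -> d = 14; heap: [0-13 FREE][14-34 ALLOC][35-42 FREE]
Free blocks: [14 8] total_free=22 largest=14 -> 100*(22-14)/22 = 800/22 ≈ 36.364 -> rounds to 36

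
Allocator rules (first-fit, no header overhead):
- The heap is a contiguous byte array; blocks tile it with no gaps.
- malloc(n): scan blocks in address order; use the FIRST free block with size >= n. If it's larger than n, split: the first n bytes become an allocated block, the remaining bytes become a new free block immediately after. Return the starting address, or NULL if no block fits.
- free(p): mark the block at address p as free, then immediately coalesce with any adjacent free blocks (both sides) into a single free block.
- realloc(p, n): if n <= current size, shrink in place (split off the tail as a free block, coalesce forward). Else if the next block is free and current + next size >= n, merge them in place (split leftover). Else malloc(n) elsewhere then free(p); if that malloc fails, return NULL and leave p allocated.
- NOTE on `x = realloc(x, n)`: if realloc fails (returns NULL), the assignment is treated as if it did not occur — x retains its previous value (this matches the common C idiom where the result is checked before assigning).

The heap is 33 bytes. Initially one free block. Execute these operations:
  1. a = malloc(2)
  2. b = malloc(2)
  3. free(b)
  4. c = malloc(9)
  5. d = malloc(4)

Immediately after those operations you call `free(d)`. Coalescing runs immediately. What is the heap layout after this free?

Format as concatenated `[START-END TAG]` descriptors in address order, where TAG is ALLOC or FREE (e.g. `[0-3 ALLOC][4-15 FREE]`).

Answer: [0-1 ALLOC][2-10 ALLOC][11-32 FREE]

Derivation:
Op 1: a = malloc(2) -> a = 0; heap: [0-1 ALLOC][2-32 FREE]
Op 2: b = malloc(2) -> b = 2; heap: [0-1 ALLOC][2-3 ALLOC][4-32 FREE]
Op 3: free(b) -> (freed b); heap: [0-1 ALLOC][2-32 FREE]
Op 4: c = malloc(9) -> c = 2; heap: [0-1 ALLOC][2-10 ALLOC][11-32 FREE]
Op 5: d = malloc(4) -> d = 11; heap: [0-1 ALLOC][2-10 ALLOC][11-14 ALLOC][15-32 FREE]
free(d): d = 11 -> block [11-14 ALLOC]; mark free, coalesce with adjacent free neighbors -> [0-1 ALLOC][2-10 ALLOC][11-32 FREE]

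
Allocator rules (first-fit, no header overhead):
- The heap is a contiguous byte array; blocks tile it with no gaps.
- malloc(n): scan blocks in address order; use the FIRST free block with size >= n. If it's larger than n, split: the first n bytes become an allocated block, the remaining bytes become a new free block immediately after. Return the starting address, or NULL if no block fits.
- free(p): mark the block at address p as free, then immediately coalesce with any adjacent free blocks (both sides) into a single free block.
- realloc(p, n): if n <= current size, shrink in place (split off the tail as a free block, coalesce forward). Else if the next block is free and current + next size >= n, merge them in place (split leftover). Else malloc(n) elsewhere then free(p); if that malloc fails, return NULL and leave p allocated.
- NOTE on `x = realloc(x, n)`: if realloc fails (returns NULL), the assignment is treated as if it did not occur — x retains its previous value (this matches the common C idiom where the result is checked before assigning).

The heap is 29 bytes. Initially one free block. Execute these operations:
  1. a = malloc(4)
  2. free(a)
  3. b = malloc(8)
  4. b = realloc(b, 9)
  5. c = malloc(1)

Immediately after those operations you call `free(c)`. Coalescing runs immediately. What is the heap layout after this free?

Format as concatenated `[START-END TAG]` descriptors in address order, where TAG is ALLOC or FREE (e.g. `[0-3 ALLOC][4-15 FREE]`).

Answer: [0-8 ALLOC][9-28 FREE]

Derivation:
Op 1: a = malloc(4) -> a = 0; heap: [0-3 ALLOC][4-28 FREE]
Op 2: free(a) -> (freed a); heap: [0-28 FREE]
Op 3: b = malloc(8) -> b = 0; heap: [0-7 ALLOC][8-28 FREE]
Op 4: b = realloc(b, 9) -> b = 0; heap: [0-8 ALLOC][9-28 FREE]
Op 5: c = malloc(1) -> c = 9; heap: [0-8 ALLOC][9-9 ALLOC][10-28 FREE]
free(c): c = 9 -> block [9-9 ALLOC]; mark free, coalesce with adjacent free neighbors -> [0-8 ALLOC][9-28 FREE]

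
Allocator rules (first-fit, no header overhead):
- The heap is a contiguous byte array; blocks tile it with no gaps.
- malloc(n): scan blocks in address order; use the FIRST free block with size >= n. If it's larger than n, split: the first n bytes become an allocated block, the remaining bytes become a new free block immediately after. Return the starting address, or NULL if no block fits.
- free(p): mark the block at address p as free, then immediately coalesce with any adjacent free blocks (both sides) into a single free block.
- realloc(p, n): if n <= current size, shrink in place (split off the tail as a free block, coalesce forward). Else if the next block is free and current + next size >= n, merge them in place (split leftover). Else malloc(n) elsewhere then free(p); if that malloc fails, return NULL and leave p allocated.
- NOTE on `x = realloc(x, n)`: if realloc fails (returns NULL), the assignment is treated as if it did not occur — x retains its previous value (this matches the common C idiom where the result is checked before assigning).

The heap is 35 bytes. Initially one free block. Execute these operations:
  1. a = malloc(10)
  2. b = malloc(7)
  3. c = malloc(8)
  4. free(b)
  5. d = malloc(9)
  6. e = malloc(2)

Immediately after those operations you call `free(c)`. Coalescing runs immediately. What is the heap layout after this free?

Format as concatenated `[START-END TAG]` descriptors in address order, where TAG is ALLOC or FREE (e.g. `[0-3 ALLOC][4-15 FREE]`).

Answer: [0-9 ALLOC][10-11 ALLOC][12-24 FREE][25-33 ALLOC][34-34 FREE]

Derivation:
Op 1: a = malloc(10) -> a = 0; heap: [0-9 ALLOC][10-34 FREE]
Op 2: b = malloc(7) -> b = 10; heap: [0-9 ALLOC][10-16 ALLOC][17-34 FREE]
Op 3: c = malloc(8) -> c = 17; heap: [0-9 ALLOC][10-16 ALLOC][17-24 ALLOC][25-34 FREE]
Op 4: free(b) -> (freed b); heap: [0-9 ALLOC][10-16 FREE][17-24 ALLOC][25-34 FREE]
Op 5: d = malloc(9) -> d = 25; heap: [0-9 ALLOC][10-16 FREE][17-24 ALLOC][25-33 ALLOC][34-34 FREE]
Op 6: e = malloc(2) -> e = 10; heap: [0-9 ALLOC][10-11 ALLOC][12-16 FREE][17-24 ALLOC][25-33 ALLOC][34-34 FREE]
free(c): c = 17 -> block [17-24 ALLOC]; mark free, coalesce with adjacent free neighbors -> [0-9 ALLOC][10-11 ALLOC][12-24 FREE][25-33 ALLOC][34-34 FREE]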